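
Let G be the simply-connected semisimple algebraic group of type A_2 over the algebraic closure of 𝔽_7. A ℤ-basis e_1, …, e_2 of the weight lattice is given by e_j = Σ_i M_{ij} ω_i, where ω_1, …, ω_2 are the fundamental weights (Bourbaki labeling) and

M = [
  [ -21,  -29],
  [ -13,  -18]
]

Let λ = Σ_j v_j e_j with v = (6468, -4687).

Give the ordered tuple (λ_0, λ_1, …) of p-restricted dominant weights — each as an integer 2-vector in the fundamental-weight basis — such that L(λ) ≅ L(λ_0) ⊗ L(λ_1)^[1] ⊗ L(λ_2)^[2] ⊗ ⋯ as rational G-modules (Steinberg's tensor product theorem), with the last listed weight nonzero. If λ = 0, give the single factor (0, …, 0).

ω-coordinates c = M·v, v = (6468, -4687):
  c_1 = (-21)·(6468) + (-29)·(-4687) = 95
  c_2 = (-13)·(6468) + (-18)·(-4687) = 282
Base-7 expansion of each c_i:
  c_1 = 95 = 4·7^0 + 6·7^1 + 1·7^2
  c_2 = 282 = 2·7^0 + 5·7^1 + 5·7^2
λ_0 = (4, 2)
λ_1 = (6, 5)
λ_2 = (1, 5)

((4, 2), (6, 5), (1, 5))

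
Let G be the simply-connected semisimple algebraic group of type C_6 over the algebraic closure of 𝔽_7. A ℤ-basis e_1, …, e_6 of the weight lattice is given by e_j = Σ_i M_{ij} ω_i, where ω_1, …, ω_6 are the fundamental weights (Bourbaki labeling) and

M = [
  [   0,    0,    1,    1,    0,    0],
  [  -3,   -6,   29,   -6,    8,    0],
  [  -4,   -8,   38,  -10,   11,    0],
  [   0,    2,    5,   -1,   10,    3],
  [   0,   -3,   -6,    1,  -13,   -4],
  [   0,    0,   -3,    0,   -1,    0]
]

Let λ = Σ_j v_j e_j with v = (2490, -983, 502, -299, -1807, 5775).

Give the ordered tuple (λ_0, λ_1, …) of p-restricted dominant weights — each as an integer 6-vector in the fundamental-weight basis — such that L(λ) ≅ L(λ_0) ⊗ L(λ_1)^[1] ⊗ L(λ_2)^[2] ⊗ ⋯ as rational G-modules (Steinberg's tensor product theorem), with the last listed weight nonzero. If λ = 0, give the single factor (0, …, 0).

((0, 2, 2, 0, 1, 0), (1, 4, 6, 0, 4, 1), (4, 6, 1, 2, 0, 6))

Converting to the ω-basis (c_i = row i of M dotted with v = (2490, -983, 502, -299, -1807, 5775)):
  c_1 = (0)·(2490) + (0)·(-983) + (1)·(502) + (1)·(-299) + (0)·(-1807) + (0)·(5775) = 203
  c_2 = (-3)·(2490) + (-6)·(-983) + (29)·(502) + (-6)·(-299) + (8)·(-1807) + (0)·(5775) = 324
  c_3 = (-4)·(2490) + (-8)·(-983) + (38)·(502) + (-10)·(-299) + (11)·(-1807) + (0)·(5775) = 93
  c_4 = (0)·(2490) + (2)·(-983) + (5)·(502) + (-1)·(-299) + (10)·(-1807) + (3)·(5775) = 98
  c_5 = (0)·(2490) + (-3)·(-983) + (-6)·(502) + (1)·(-299) + (-13)·(-1807) + (-4)·(5775) = 29
  c_6 = (0)·(2490) + (0)·(-983) + (-3)·(502) + (0)·(-299) + (-1)·(-1807) + (0)·(5775) = 301
Base-7 expansion of each c_i:
  c_1 = 203 = 0·7^0 + 1·7^1 + 4·7^2
  c_2 = 324 = 2·7^0 + 4·7^1 + 6·7^2
  c_3 = 93 = 2·7^0 + 6·7^1 + 1·7^2
  c_4 = 98 = 0·7^0 + 0·7^1 + 2·7^2
  c_5 = 29 = 1·7^0 + 4·7^1
  c_6 = 301 = 0·7^0 + 1·7^1 + 6·7^2
λ_0 = (0, 2, 2, 0, 1, 0)
λ_1 = (1, 4, 6, 0, 4, 1)
λ_2 = (4, 6, 1, 2, 0, 6)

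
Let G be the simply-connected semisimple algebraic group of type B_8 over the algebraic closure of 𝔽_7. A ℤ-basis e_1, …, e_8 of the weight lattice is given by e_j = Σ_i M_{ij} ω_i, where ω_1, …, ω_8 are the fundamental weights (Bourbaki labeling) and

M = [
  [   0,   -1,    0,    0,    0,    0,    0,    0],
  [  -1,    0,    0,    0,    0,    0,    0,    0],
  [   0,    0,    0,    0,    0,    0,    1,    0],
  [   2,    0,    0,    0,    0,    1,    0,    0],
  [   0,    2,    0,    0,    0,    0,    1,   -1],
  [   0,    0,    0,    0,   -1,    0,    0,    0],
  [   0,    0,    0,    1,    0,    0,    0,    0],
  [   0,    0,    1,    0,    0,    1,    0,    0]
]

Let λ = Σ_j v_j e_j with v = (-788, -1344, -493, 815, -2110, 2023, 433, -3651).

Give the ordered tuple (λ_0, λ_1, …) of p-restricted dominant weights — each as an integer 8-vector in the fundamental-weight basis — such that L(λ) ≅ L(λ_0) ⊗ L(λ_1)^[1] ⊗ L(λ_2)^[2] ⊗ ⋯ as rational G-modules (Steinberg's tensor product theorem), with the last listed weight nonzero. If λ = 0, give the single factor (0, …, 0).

Compute c_i = Σ_j M_{ij} v_j with v = (-788, -1344, -493, 815, -2110, 2023, 433, -3651):
  c_1 = 0*-788 + -1*-1344 + 0*-493 + 0*815 + 0*-2110 + 0*2023 + 0*433 + 0*-3651 = 1344
  c_2 = -1*-788 + 0*-1344 + 0*-493 + 0*815 + 0*-2110 + 0*2023 + 0*433 + 0*-3651 = 788
  c_3 = 0*-788 + 0*-1344 + 0*-493 + 0*815 + 0*-2110 + 0*2023 + 1*433 + 0*-3651 = 433
  c_4 = 2*-788 + 0*-1344 + 0*-493 + 0*815 + 0*-2110 + 1*2023 + 0*433 + 0*-3651 = 447
  c_5 = 0*-788 + 2*-1344 + 0*-493 + 0*815 + 0*-2110 + 0*2023 + 1*433 + -1*-3651 = 1396
  c_6 = 0*-788 + 0*-1344 + 0*-493 + 0*815 + -1*-2110 + 0*2023 + 0*433 + 0*-3651 = 2110
  c_7 = 0*-788 + 0*-1344 + 0*-493 + 1*815 + 0*-2110 + 0*2023 + 0*433 + 0*-3651 = 815
  c_8 = 0*-788 + 0*-1344 + 1*-493 + 0*815 + 0*-2110 + 1*2023 + 0*433 + 0*-3651 = 1530
Writing each c_i in base p = 7:
  c_1 = 1344 = 0·7^0 + 3·7^1 + 6·7^2 + 3·7^3
  c_2 = 788 = 4·7^0 + 0·7^1 + 2·7^2 + 2·7^3
  c_3 = 433 = 6·7^0 + 5·7^1 + 1·7^2 + 1·7^3
  c_4 = 447 = 6·7^0 + 0·7^1 + 2·7^2 + 1·7^3
  c_5 = 1396 = 3·7^0 + 3·7^1 + 0·7^2 + 4·7^3
  c_6 = 2110 = 3·7^0 + 0·7^1 + 1·7^2 + 6·7^3
  c_7 = 815 = 3·7^0 + 4·7^1 + 2·7^2 + 2·7^3
  c_8 = 1530 = 4·7^0 + 1·7^1 + 3·7^2 + 4·7^3
λ_0 = (0, 4, 6, 6, 3, 3, 3, 4)
λ_1 = (3, 0, 5, 0, 3, 0, 4, 1)
λ_2 = (6, 2, 1, 2, 0, 1, 2, 3)
λ_3 = (3, 2, 1, 1, 4, 6, 2, 4)

((0, 4, 6, 6, 3, 3, 3, 4), (3, 0, 5, 0, 3, 0, 4, 1), (6, 2, 1, 2, 0, 1, 2, 3), (3, 2, 1, 1, 4, 6, 2, 4))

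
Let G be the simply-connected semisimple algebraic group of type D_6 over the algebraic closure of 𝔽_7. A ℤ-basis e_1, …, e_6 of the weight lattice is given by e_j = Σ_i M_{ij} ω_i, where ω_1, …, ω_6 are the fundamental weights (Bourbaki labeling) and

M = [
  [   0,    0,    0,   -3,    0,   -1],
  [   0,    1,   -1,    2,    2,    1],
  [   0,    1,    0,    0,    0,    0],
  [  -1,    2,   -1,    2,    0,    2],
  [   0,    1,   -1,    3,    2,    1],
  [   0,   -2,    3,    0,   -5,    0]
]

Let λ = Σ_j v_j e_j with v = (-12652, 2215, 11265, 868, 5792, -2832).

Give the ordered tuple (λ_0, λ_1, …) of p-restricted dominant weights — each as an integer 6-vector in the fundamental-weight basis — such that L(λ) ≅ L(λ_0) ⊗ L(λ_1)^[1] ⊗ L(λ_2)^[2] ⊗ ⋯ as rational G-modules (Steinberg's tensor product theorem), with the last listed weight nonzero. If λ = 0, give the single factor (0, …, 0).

Converting to the ω-basis (c_i = row i of M dotted with v = (-12652, 2215, 11265, 868, 5792, -2832)):
  c_1 = (0)·(-12652) + 0·2215 + 0·11265 + (-3)·(868) + 0·5792 + (-1)·(-2832) = 228
  c_2 = (0)·(-12652) + 1·2215 + (-1)·(11265) + 2·868 + 2·5792 + (1)·(-2832) = 1438
  c_3 = (0)·(-12652) + 1·2215 + 0·11265 + 0·868 + 0·5792 + (0)·(-2832) = 2215
  c_4 = (-1)·(-12652) + 2·2215 + (-1)·(11265) + 2·868 + 0·5792 + (2)·(-2832) = 1889
  c_5 = (0)·(-12652) + 1·2215 + (-1)·(11265) + 3·868 + 2·5792 + (1)·(-2832) = 2306
  c_6 = (0)·(-12652) + (-2)·(2215) + 3·11265 + 0·868 + (-5)·(5792) + (0)·(-2832) = 405
p = 7; digits c_i = Σ_j d_{ij}·7^j, 0 ≤ d_{ij} < 7:
  c_1 = 228 = 4·7^0 + 4·7^1 + 4·7^2
  c_2 = 1438 = 3·7^0 + 2·7^1 + 1·7^2 + 4·7^3
  c_3 = 2215 = 3·7^0 + 1·7^1 + 3·7^2 + 6·7^3
  c_4 = 1889 = 6·7^0 + 3·7^1 + 3·7^2 + 5·7^3
  c_5 = 2306 = 3·7^0 + 0·7^1 + 5·7^2 + 6·7^3
  c_6 = 405 = 6·7^0 + 1·7^1 + 1·7^2 + 1·7^3
p-restricted factor λ_0 = (4, 3, 3, 6, 3, 6)
p-restricted factor λ_1 = (4, 2, 1, 3, 0, 1)
p-restricted factor λ_2 = (4, 1, 3, 3, 5, 1)
p-restricted factor λ_3 = (0, 4, 6, 5, 6, 1)

((4, 3, 3, 6, 3, 6), (4, 2, 1, 3, 0, 1), (4, 1, 3, 3, 5, 1), (0, 4, 6, 5, 6, 1))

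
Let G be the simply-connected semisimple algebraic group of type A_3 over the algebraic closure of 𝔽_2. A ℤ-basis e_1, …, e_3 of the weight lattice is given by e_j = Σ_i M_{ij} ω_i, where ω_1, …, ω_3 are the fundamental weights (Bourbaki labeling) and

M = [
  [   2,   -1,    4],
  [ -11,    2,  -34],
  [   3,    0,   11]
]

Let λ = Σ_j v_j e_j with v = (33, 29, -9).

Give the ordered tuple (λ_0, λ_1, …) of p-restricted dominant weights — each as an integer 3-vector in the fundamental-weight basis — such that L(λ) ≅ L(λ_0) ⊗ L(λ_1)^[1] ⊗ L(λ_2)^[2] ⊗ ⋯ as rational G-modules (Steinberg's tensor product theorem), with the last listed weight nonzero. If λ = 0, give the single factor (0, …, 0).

((1, 1, 0),)

Converting to the ω-basis (c_i = row i of M dotted with v = (33, 29, -9)):
  c_1 = 2·33 + (-1)·(29) + (4)·(-9) = 1
  c_2 = (-11)·(33) + 2·29 + (-34)·(-9) = 1
  c_3 = 3·33 + 0·29 + (11)·(-9) = 0
Base-2 expansion of each c_i:
  c_1 = 1 = 1·2^0
  c_2 = 1 = 1·2^0
  c_3 = 0
Factor λ_0 = (1, 1, 0)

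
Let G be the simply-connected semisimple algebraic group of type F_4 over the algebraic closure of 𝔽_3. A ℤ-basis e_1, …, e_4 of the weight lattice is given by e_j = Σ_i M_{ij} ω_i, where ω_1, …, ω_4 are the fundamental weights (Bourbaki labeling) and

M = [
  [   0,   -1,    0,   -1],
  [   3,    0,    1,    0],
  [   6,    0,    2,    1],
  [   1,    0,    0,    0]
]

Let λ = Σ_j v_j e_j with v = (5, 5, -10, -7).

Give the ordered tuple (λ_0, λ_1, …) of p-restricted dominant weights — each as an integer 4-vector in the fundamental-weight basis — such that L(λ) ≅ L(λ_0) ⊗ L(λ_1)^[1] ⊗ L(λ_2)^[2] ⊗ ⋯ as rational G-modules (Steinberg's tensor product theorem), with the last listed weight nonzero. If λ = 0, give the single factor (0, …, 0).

((2, 2, 0, 2), (0, 1, 1, 1))

Compute c_i = Σ_j M_{ij} v_j with v = (5, 5, -10, -7):
  c_1 = 0*5 + -1*5 + 0*-10 + -1*-7 = 2
  c_2 = 3*5 + 0*5 + 1*-10 + 0*-7 = 5
  c_3 = 6*5 + 0*5 + 2*-10 + 1*-7 = 3
  c_4 = 1*5 + 0*5 + 0*-10 + 0*-7 = 5
Expand coordinatewise in base 3:
  c_1 = 2 = 2·3^0
  c_2 = 5 = 2·3^0 + 1·3^1
  c_3 = 3 = 0·3^0 + 1·3^1
  c_4 = 5 = 2·3^0 + 1·3^1
p-restricted factor λ_0 = (2, 2, 0, 2)
p-restricted factor λ_1 = (0, 1, 1, 1)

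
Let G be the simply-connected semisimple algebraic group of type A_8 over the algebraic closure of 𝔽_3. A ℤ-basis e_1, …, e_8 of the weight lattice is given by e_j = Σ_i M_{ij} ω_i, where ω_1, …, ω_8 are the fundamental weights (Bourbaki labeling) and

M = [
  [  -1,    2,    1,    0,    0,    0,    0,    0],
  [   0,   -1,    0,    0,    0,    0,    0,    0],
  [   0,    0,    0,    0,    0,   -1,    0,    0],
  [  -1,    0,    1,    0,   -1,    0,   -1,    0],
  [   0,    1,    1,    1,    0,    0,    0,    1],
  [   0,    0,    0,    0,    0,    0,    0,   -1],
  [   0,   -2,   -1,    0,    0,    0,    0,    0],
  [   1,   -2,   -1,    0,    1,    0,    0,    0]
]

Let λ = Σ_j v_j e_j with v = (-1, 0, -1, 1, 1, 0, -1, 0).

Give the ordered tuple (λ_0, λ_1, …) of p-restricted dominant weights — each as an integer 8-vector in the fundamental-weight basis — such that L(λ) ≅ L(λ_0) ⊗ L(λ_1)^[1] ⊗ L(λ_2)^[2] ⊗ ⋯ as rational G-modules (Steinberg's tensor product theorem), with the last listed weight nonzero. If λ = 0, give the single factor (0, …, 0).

In the fundamental-weight basis, λ has coordinates c = M·v (v = (-1, 0, -1, 1, 1, 0, -1, 0)):
  c_1 = (-1)·(-1) + 2·0 + (1)·(-1) + 0·1 + 0·1 + 0·0 + (0)·(-1) + 0·0 = 0
  c_2 = (0)·(-1) + (-1)·(0) + (0)·(-1) + 0·1 + 0·1 + 0·0 + (0)·(-1) + 0·0 = 0
  c_3 = (0)·(-1) + 0·0 + (0)·(-1) + 0·1 + 0·1 + (-1)·(0) + (0)·(-1) + 0·0 = 0
  c_4 = (-1)·(-1) + 0·0 + (1)·(-1) + 0·1 + (-1)·(1) + 0·0 + (-1)·(-1) + 0·0 = 0
  c_5 = (0)·(-1) + 1·0 + (1)·(-1) + 1·1 + 0·1 + 0·0 + (0)·(-1) + 1·0 = 0
  c_6 = (0)·(-1) + 0·0 + (0)·(-1) + 0·1 + 0·1 + 0·0 + (0)·(-1) + (-1)·(0) = 0
  c_7 = (0)·(-1) + (-2)·(0) + (-1)·(-1) + 0·1 + 0·1 + 0·0 + (0)·(-1) + 0·0 = 1
  c_8 = (1)·(-1) + (-2)·(0) + (-1)·(-1) + 0·1 + 1·1 + 0·0 + (0)·(-1) + 0·0 = 1
Base-3 expansion of each c_i:
  c_1 = 0
  c_2 = 0
  c_3 = 0
  c_4 = 0
  c_5 = 0
  c_6 = 0
  c_7 = 1 = 1·3^0
  c_8 = 1 = 1·3^0
λ_0 = (0, 0, 0, 0, 0, 0, 1, 1)

((0, 0, 0, 0, 0, 0, 1, 1),)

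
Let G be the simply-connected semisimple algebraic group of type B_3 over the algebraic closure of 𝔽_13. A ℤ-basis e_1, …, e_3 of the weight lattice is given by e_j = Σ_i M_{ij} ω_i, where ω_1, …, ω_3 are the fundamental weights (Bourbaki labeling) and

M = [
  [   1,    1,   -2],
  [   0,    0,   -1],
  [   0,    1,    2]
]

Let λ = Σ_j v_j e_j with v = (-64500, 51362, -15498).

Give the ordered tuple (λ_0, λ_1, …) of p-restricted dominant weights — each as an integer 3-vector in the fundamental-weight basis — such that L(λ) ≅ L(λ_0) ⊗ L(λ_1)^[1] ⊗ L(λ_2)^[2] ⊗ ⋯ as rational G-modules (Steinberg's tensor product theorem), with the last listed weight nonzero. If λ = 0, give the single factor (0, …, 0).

((9, 2, 8), (8, 9, 6), (1, 0, 3), (8, 7, 9))

Change of basis e → ω: c = M·v where v = (-64500, 51362, -15498):
  c_1 = (1)·(-64500) + 1·51362 + (-2)·(-15498) = 17858
  c_2 = (0)·(-64500) + 0·51362 + (-1)·(-15498) = 15498
  c_3 = (0)·(-64500) + 1·51362 + (2)·(-15498) = 20366
Writing each c_i in base p = 13:
  c_1 = 17858 = 9·13^0 + 8·13^1 + 1·13^2 + 8·13^3
  c_2 = 15498 = 2·13^0 + 9·13^1 + 0·13^2 + 7·13^3
  c_3 = 20366 = 8·13^0 + 6·13^1 + 3·13^2 + 9·13^3
Factor λ_0 = (9, 2, 8)
Factor λ_1 = (8, 9, 6)
Factor λ_2 = (1, 0, 3)
Factor λ_3 = (8, 7, 9)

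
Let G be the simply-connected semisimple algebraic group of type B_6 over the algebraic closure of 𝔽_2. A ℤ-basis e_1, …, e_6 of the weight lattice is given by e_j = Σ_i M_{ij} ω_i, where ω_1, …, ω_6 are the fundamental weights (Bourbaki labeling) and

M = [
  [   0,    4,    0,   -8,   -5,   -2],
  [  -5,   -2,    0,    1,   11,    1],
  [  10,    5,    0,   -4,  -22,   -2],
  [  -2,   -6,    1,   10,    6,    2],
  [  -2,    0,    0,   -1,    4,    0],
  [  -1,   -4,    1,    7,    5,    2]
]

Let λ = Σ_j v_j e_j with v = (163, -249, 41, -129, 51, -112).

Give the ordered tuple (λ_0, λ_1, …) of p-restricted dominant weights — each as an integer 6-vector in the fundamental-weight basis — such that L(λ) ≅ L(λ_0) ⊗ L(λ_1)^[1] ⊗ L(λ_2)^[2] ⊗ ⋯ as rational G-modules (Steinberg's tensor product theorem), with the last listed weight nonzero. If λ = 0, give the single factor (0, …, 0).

In the fundamental-weight basis, λ has coordinates c = M·v (v = (163, -249, 41, -129, 51, -112)):
  c_1 = 0·163 + (4)·(-249) + 0·41 + (-8)·(-129) + (-5)·(51) + (-2)·(-112) = 5
  c_2 = (-5)·(163) + (-2)·(-249) + 0·41 + (1)·(-129) + 11·51 + (1)·(-112) = 3
  c_3 = 10·163 + (5)·(-249) + 0·41 + (-4)·(-129) + (-22)·(51) + (-2)·(-112) = 3
  c_4 = (-2)·(163) + (-6)·(-249) + 1·41 + (10)·(-129) + 6·51 + (2)·(-112) = 1
  c_5 = (-2)·(163) + (0)·(-249) + 0·41 + (-1)·(-129) + 4·51 + (0)·(-112) = 7
  c_6 = (-1)·(163) + (-4)·(-249) + 1·41 + (7)·(-129) + 5·51 + (2)·(-112) = 2
Base-2 expansion of each c_i:
  c_1 = 5 = 1·2^0 + 0·2^1 + 1·2^2
  c_2 = 3 = 1·2^0 + 1·2^1
  c_3 = 3 = 1·2^0 + 1·2^1
  c_4 = 1 = 1·2^0
  c_5 = 7 = 1·2^0 + 1·2^1 + 1·2^2
  c_6 = 2 = 0·2^0 + 1·2^1
p-restricted factor λ_0 = (1, 1, 1, 1, 1, 0)
p-restricted factor λ_1 = (0, 1, 1, 0, 1, 1)
p-restricted factor λ_2 = (1, 0, 0, 0, 1, 0)

((1, 1, 1, 1, 1, 0), (0, 1, 1, 0, 1, 1), (1, 0, 0, 0, 1, 0))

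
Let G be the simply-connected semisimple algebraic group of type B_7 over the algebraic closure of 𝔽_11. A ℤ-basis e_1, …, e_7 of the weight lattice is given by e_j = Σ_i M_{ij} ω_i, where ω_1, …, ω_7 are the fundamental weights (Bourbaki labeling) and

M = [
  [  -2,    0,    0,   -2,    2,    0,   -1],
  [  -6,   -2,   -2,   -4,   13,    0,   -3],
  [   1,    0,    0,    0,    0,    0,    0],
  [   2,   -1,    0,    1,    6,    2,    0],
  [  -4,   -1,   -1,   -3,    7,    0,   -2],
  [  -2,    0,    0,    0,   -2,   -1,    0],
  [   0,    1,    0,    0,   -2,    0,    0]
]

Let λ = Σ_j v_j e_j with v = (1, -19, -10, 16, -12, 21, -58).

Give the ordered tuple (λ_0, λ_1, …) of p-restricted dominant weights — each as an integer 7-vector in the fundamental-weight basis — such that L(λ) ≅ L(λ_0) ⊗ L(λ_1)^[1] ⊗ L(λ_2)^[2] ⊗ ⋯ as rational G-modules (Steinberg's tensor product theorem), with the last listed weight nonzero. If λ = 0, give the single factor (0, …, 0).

((0, 6, 1, 7, 9, 1, 5),)

Compute c_i = Σ_j M_{ij} v_j with v = (1, -19, -10, 16, -12, 21, -58):
  c_1 = (-2)·(1) + (0)·(-19) + (0)·(-10) + (-2)·(16) + (2)·(-12) + 0·21 + (-1)·(-58) = 0
  c_2 = (-6)·(1) + (-2)·(-19) + (-2)·(-10) + (-4)·(16) + (13)·(-12) + 0·21 + (-3)·(-58) = 6
  c_3 = 1·1 + (0)·(-19) + (0)·(-10) + 0·16 + (0)·(-12) + 0·21 + (0)·(-58) = 1
  c_4 = 2·1 + (-1)·(-19) + (0)·(-10) + 1·16 + (6)·(-12) + 2·21 + (0)·(-58) = 7
  c_5 = (-4)·(1) + (-1)·(-19) + (-1)·(-10) + (-3)·(16) + (7)·(-12) + 0·21 + (-2)·(-58) = 9
  c_6 = (-2)·(1) + (0)·(-19) + (0)·(-10) + 0·16 + (-2)·(-12) + (-1)·(21) + (0)·(-58) = 1
  c_7 = 0·1 + (1)·(-19) + (0)·(-10) + 0·16 + (-2)·(-12) + 0·21 + (0)·(-58) = 5
Writing each c_i in base p = 11:
  c_1 = 0
  c_2 = 6 = 6·11^0
  c_3 = 1 = 1·11^0
  c_4 = 7 = 7·11^0
  c_5 = 9 = 9·11^0
  c_6 = 1 = 1·11^0
  c_7 = 5 = 5·11^0
Factor λ_0 = (0, 6, 1, 7, 9, 1, 5)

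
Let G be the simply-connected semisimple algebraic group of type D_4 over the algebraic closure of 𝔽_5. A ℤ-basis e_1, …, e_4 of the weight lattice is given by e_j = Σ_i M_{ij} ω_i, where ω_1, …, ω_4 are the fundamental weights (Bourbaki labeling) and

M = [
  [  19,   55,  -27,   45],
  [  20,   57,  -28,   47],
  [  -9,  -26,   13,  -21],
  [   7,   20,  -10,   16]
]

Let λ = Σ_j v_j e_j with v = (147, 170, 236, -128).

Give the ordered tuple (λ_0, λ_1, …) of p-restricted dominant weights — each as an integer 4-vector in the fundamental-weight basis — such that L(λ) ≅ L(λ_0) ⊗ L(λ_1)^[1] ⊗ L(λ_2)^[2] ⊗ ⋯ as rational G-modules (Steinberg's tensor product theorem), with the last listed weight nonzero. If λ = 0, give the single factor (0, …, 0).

In the fundamental-weight basis, λ has coordinates c = M·v (v = (147, 170, 236, -128)):
  c_1 = 19·147 + 55·170 + (-27)·(236) + (45)·(-128) = 11
  c_2 = 20·147 + 57·170 + (-28)·(236) + (47)·(-128) = 6
  c_3 = (-9)·(147) + (-26)·(170) + 13·236 + (-21)·(-128) = 13
  c_4 = 7·147 + 20·170 + (-10)·(236) + (16)·(-128) = 21
p = 5; digits c_i = Σ_j d_{ij}·5^j, 0 ≤ d_{ij} < 5:
  c_1 = 11 = 1·5^0 + 2·5^1
  c_2 = 6 = 1·5^0 + 1·5^1
  c_3 = 13 = 3·5^0 + 2·5^1
  c_4 = 21 = 1·5^0 + 4·5^1
λ_0 = (1, 1, 3, 1)
λ_1 = (2, 1, 2, 4)

((1, 1, 3, 1), (2, 1, 2, 4))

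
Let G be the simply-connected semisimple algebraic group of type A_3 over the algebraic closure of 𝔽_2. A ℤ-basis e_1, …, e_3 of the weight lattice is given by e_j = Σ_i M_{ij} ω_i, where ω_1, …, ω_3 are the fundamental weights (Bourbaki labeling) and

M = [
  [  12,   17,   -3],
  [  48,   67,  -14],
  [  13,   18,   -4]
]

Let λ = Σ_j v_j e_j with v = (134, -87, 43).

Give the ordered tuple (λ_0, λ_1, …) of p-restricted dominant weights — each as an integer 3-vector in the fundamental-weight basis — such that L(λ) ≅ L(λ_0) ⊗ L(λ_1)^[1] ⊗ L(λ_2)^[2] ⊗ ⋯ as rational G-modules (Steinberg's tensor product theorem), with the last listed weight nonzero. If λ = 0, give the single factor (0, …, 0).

((0, 1, 0), (0, 0, 0), (0, 0, 1))

Converting to the ω-basis (c_i = row i of M dotted with v = (134, -87, 43)):
  c_1 = (12)·(134) + (17)·(-87) + (-3)·(43) = 0
  c_2 = (48)·(134) + (67)·(-87) + (-14)·(43) = 1
  c_3 = (13)·(134) + (18)·(-87) + (-4)·(43) = 4
Expand coordinatewise in base 2:
  c_1 = 0
  c_2 = 1 = 1·2^0
  c_3 = 4 = 0·2^0 + 0·2^1 + 1·2^2
p-restricted factor λ_0 = (0, 1, 0)
p-restricted factor λ_1 = (0, 0, 0)
p-restricted factor λ_2 = (0, 0, 1)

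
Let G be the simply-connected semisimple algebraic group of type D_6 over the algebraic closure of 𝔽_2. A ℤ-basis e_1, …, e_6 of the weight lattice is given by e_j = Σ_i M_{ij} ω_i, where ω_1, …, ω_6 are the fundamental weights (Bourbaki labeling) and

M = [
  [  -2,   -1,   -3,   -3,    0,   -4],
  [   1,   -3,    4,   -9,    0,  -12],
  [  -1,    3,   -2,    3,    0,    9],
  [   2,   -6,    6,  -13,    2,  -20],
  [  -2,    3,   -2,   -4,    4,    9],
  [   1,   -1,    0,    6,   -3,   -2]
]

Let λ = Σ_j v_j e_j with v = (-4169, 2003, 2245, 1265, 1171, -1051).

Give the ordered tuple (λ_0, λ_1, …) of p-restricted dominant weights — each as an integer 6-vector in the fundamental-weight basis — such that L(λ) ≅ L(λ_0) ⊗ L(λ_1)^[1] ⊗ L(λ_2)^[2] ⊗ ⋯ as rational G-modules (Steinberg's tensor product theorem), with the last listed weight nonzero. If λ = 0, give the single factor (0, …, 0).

In the fundamental-weight basis, λ has coordinates c = M·v (v = (-4169, 2003, 2245, 1265, 1171, -1051)):
  c_1 = (-2)·(-4169) + (-1)·(2003) + (-3)·(2245) + (-3)·(1265) + (0)·(1171) + (-4)·(-1051) = 9
  c_2 = (1)·(-4169) + (-3)·(2003) + (4)·(2245) + (-9)·(1265) + (0)·(1171) + (-12)·(-1051) = 29
  c_3 = (-1)·(-4169) + (3)·(2003) + (-2)·(2245) + (3)·(1265) + (0)·(1171) + (9)·(-1051) = 24
  c_4 = (2)·(-4169) + (-6)·(2003) + (6)·(2245) + (-13)·(1265) + (2)·(1171) + (-20)·(-1051) = 31
  c_5 = (-2)·(-4169) + (3)·(2003) + (-2)·(2245) + (-4)·(1265) + (4)·(1171) + (9)·(-1051) = 22
  c_6 = (1)·(-4169) + (-1)·(2003) + (0)·(2245) + (6)·(1265) + (-3)·(1171) + (-2)·(-1051) = 7
Expand coordinatewise in base 2:
  c_1 = 9 = 1·2^0 + 0·2^1 + 0·2^2 + 1·2^3
  c_2 = 29 = 1·2^0 + 0·2^1 + 1·2^2 + 1·2^3 + 1·2^4
  c_3 = 24 = 0·2^0 + 0·2^1 + 0·2^2 + 1·2^3 + 1·2^4
  c_4 = 31 = 1·2^0 + 1·2^1 + 1·2^2 + 1·2^3 + 1·2^4
  c_5 = 22 = 0·2^0 + 1·2^1 + 1·2^2 + 0·2^3 + 1·2^4
  c_6 = 7 = 1·2^0 + 1·2^1 + 1·2^2
p-restricted factor λ_0 = (1, 1, 0, 1, 0, 1)
p-restricted factor λ_1 = (0, 0, 0, 1, 1, 1)
p-restricted factor λ_2 = (0, 1, 0, 1, 1, 1)
p-restricted factor λ_3 = (1, 1, 1, 1, 0, 0)
p-restricted factor λ_4 = (0, 1, 1, 1, 1, 0)

((1, 1, 0, 1, 0, 1), (0, 0, 0, 1, 1, 1), (0, 1, 0, 1, 1, 1), (1, 1, 1, 1, 0, 0), (0, 1, 1, 1, 1, 0))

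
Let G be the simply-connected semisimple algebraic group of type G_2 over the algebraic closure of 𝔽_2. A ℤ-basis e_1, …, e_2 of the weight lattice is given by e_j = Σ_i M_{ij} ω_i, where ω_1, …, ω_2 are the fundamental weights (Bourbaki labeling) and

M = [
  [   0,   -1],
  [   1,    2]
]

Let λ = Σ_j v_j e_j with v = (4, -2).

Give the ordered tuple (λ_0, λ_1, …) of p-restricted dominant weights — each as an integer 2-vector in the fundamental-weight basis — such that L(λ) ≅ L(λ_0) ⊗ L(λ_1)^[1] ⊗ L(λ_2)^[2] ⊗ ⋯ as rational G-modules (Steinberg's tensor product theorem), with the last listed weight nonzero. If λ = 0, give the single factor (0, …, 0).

Compute c_i = Σ_j M_{ij} v_j with v = (4, -2):
  c_1 = 0·4 + (-1)·(-2) = 2
  c_2 = 1·4 + (2)·(-2) = 0
Base-2 expansion of each c_i:
  c_1 = 2 = 0·2^0 + 1·2^1
  c_2 = 0
λ_0 = (0, 0)
λ_1 = (1, 0)

((0, 0), (1, 0))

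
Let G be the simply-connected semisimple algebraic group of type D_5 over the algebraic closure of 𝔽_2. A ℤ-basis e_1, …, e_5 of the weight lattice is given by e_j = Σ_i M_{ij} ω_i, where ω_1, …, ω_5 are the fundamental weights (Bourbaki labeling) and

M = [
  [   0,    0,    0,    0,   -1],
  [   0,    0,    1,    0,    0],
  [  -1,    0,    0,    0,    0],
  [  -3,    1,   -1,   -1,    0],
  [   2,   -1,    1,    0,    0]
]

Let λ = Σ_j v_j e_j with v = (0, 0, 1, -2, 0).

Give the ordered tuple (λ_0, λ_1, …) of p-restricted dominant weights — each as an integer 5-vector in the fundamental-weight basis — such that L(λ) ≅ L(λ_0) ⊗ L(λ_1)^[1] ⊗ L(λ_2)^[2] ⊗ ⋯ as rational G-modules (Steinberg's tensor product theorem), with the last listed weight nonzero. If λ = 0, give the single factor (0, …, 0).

((0, 1, 0, 1, 1),)

Converting to the ω-basis (c_i = row i of M dotted with v = (0, 0, 1, -2, 0)):
  c_1 = 0·0 + 0·0 + 0·1 + (0)·(-2) + (-1)·(0) = 0
  c_2 = 0·0 + 0·0 + 1·1 + (0)·(-2) + 0·0 = 1
  c_3 = (-1)·(0) + 0·0 + 0·1 + (0)·(-2) + 0·0 = 0
  c_4 = (-3)·(0) + 1·0 + (-1)·(1) + (-1)·(-2) + 0·0 = 1
  c_5 = 2·0 + (-1)·(0) + 1·1 + (0)·(-2) + 0·0 = 1
p = 2; digits c_i = Σ_j d_{ij}·2^j, 0 ≤ d_{ij} < 2:
  c_1 = 0
  c_2 = 1 = 1·2^0
  c_3 = 0
  c_4 = 1 = 1·2^0
  c_5 = 1 = 1·2^0
Factor λ_0 = (0, 1, 0, 1, 1)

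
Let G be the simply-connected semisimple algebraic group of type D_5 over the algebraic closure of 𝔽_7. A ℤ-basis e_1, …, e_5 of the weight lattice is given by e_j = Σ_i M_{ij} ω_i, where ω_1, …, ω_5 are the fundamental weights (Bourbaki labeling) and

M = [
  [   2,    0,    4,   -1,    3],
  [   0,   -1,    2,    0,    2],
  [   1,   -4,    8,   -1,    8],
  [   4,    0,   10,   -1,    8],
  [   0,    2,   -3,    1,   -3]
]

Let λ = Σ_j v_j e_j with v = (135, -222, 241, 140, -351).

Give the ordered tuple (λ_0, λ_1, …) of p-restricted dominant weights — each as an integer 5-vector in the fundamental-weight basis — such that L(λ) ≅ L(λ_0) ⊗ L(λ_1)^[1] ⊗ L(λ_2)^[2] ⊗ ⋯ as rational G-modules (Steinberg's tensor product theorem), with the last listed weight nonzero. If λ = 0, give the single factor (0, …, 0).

((6, 2, 3, 2, 5), (5, 0, 0, 0, 3))

ω-coordinates c = M·v, v = (135, -222, 241, 140, -351):
  c_1 = 2*135 + 0*-222 + 4*241 + -1*140 + 3*-351 = 41
  c_2 = 0*135 + -1*-222 + 2*241 + 0*140 + 2*-351 = 2
  c_3 = 1*135 + -4*-222 + 8*241 + -1*140 + 8*-351 = 3
  c_4 = 4*135 + 0*-222 + 10*241 + -1*140 + 8*-351 = 2
  c_5 = 0*135 + 2*-222 + -3*241 + 1*140 + -3*-351 = 26
p = 7; digits c_i = Σ_j d_{ij}·7^j, 0 ≤ d_{ij} < 7:
  c_1 = 41 = 6·7^0 + 5·7^1
  c_2 = 2 = 2·7^0
  c_3 = 3 = 3·7^0
  c_4 = 2 = 2·7^0
  c_5 = 26 = 5·7^0 + 3·7^1
p-restricted factor λ_0 = (6, 2, 3, 2, 5)
p-restricted factor λ_1 = (5, 0, 0, 0, 3)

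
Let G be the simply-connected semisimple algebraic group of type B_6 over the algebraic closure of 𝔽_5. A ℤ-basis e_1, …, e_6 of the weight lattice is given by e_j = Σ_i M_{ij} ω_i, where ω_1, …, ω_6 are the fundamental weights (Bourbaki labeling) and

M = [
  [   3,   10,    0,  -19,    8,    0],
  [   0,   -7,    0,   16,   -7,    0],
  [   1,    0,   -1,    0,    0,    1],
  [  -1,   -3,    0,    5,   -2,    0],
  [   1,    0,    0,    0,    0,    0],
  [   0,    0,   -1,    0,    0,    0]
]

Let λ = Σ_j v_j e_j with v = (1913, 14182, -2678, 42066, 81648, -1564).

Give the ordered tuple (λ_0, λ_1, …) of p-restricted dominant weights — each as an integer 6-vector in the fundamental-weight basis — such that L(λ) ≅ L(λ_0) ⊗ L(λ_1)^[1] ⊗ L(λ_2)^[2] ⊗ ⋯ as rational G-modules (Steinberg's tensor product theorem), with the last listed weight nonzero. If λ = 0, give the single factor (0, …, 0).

Compute c_i = Σ_j M_{ij} v_j with v = (1913, 14182, -2678, 42066, 81648, -1564):
  c_1 = 3·1913 + 10·14182 + (0)·(-2678) + (-19)·(42066) + 8·81648 + (0)·(-1564) = 1489
  c_2 = 0·1913 + (-7)·(14182) + (0)·(-2678) + 16·42066 + (-7)·(81648) + (0)·(-1564) = 2246
  c_3 = 1·1913 + 0·14182 + (-1)·(-2678) + 0·42066 + 0·81648 + (1)·(-1564) = 3027
  c_4 = (-1)·(1913) + (-3)·(14182) + (0)·(-2678) + 5·42066 + (-2)·(81648) + (0)·(-1564) = 2575
  c_5 = 1·1913 + 0·14182 + (0)·(-2678) + 0·42066 + 0·81648 + (0)·(-1564) = 1913
  c_6 = 0·1913 + 0·14182 + (-1)·(-2678) + 0·42066 + 0·81648 + (0)·(-1564) = 2678
Base-5 expansion of each c_i:
  c_1 = 1489 = 4·5^0 + 2·5^1 + 4·5^2 + 1·5^3 + 2·5^4
  c_2 = 2246 = 1·5^0 + 4·5^1 + 4·5^2 + 2·5^3 + 3·5^4
  c_3 = 3027 = 2·5^0 + 0·5^1 + 1·5^2 + 4·5^3 + 4·5^4
  c_4 = 2575 = 0·5^0 + 0·5^1 + 3·5^2 + 0·5^3 + 4·5^4
  c_5 = 1913 = 3·5^0 + 2·5^1 + 1·5^2 + 0·5^3 + 3·5^4
  c_6 = 2678 = 3·5^0 + 0·5^1 + 2·5^2 + 1·5^3 + 4·5^4
Factor λ_0 = (4, 1, 2, 0, 3, 3)
Factor λ_1 = (2, 4, 0, 0, 2, 0)
Factor λ_2 = (4, 4, 1, 3, 1, 2)
Factor λ_3 = (1, 2, 4, 0, 0, 1)
Factor λ_4 = (2, 3, 4, 4, 3, 4)

((4, 1, 2, 0, 3, 3), (2, 4, 0, 0, 2, 0), (4, 4, 1, 3, 1, 2), (1, 2, 4, 0, 0, 1), (2, 3, 4, 4, 3, 4))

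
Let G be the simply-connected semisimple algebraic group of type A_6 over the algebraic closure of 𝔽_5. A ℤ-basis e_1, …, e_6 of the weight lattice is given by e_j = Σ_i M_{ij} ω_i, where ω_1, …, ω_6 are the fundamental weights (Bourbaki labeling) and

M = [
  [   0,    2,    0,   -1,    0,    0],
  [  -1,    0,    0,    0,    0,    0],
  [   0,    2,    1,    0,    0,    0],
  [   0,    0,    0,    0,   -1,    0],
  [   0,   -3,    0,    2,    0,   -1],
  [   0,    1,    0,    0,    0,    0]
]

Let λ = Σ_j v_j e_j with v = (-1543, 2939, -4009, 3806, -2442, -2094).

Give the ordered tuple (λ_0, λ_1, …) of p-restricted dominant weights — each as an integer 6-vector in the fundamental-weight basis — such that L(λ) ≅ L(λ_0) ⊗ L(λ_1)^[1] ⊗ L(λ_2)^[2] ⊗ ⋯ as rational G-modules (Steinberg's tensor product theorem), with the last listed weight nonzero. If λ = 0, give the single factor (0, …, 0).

((2, 3, 4, 2, 4, 4), (4, 3, 3, 3, 2, 2), (2, 1, 4, 2, 0, 2), (1, 2, 4, 4, 2, 3), (3, 2, 2, 3, 1, 4))

Compute c_i = Σ_j M_{ij} v_j with v = (-1543, 2939, -4009, 3806, -2442, -2094):
  c_1 = (0)·(-1543) + 2·2939 + (0)·(-4009) + (-1)·(3806) + (0)·(-2442) + (0)·(-2094) = 2072
  c_2 = (-1)·(-1543) + 0·2939 + (0)·(-4009) + 0·3806 + (0)·(-2442) + (0)·(-2094) = 1543
  c_3 = (0)·(-1543) + 2·2939 + (1)·(-4009) + 0·3806 + (0)·(-2442) + (0)·(-2094) = 1869
  c_4 = (0)·(-1543) + 0·2939 + (0)·(-4009) + 0·3806 + (-1)·(-2442) + (0)·(-2094) = 2442
  c_5 = (0)·(-1543) + (-3)·(2939) + (0)·(-4009) + 2·3806 + (0)·(-2442) + (-1)·(-2094) = 889
  c_6 = (0)·(-1543) + 1·2939 + (0)·(-4009) + 0·3806 + (0)·(-2442) + (0)·(-2094) = 2939
Writing each c_i in base p = 5:
  c_1 = 2072 = 2·5^0 + 4·5^1 + 2·5^2 + 1·5^3 + 3·5^4
  c_2 = 1543 = 3·5^0 + 3·5^1 + 1·5^2 + 2·5^3 + 2·5^4
  c_3 = 1869 = 4·5^0 + 3·5^1 + 4·5^2 + 4·5^3 + 2·5^4
  c_4 = 2442 = 2·5^0 + 3·5^1 + 2·5^2 + 4·5^3 + 3·5^4
  c_5 = 889 = 4·5^0 + 2·5^1 + 0·5^2 + 2·5^3 + 1·5^4
  c_6 = 2939 = 4·5^0 + 2·5^1 + 2·5^2 + 3·5^3 + 4·5^4
λ_0 = (2, 3, 4, 2, 4, 4)
λ_1 = (4, 3, 3, 3, 2, 2)
λ_2 = (2, 1, 4, 2, 0, 2)
λ_3 = (1, 2, 4, 4, 2, 3)
λ_4 = (3, 2, 2, 3, 1, 4)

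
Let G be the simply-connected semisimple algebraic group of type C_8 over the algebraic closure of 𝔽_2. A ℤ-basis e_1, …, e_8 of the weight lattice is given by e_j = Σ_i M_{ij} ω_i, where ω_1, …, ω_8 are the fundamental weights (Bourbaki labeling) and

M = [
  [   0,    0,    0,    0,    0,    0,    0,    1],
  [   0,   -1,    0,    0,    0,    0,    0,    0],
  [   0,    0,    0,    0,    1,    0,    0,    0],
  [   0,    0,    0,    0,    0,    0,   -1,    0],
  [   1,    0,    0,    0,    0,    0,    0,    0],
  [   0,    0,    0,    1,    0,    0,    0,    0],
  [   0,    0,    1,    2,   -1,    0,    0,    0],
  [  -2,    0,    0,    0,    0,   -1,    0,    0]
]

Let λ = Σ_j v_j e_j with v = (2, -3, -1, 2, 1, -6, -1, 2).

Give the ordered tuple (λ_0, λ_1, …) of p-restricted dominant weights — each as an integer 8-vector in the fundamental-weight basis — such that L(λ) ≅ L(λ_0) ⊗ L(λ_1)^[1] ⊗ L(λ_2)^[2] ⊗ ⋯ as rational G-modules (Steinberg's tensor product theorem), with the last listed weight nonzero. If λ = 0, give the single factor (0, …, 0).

In the fundamental-weight basis, λ has coordinates c = M·v (v = (2, -3, -1, 2, 1, -6, -1, 2)):
  c_1 = 0·2 + (0)·(-3) + (0)·(-1) + 0·2 + 0·1 + (0)·(-6) + (0)·(-1) + 1·2 = 2
  c_2 = 0·2 + (-1)·(-3) + (0)·(-1) + 0·2 + 0·1 + (0)·(-6) + (0)·(-1) + 0·2 = 3
  c_3 = 0·2 + (0)·(-3) + (0)·(-1) + 0·2 + 1·1 + (0)·(-6) + (0)·(-1) + 0·2 = 1
  c_4 = 0·2 + (0)·(-3) + (0)·(-1) + 0·2 + 0·1 + (0)·(-6) + (-1)·(-1) + 0·2 = 1
  c_5 = 1·2 + (0)·(-3) + (0)·(-1) + 0·2 + 0·1 + (0)·(-6) + (0)·(-1) + 0·2 = 2
  c_6 = 0·2 + (0)·(-3) + (0)·(-1) + 1·2 + 0·1 + (0)·(-6) + (0)·(-1) + 0·2 = 2
  c_7 = 0·2 + (0)·(-3) + (1)·(-1) + 2·2 + (-1)·(1) + (0)·(-6) + (0)·(-1) + 0·2 = 2
  c_8 = (-2)·(2) + (0)·(-3) + (0)·(-1) + 0·2 + 0·1 + (-1)·(-6) + (0)·(-1) + 0·2 = 2
Base-2 expansion of each c_i:
  c_1 = 2 = 0·2^0 + 1·2^1
  c_2 = 3 = 1·2^0 + 1·2^1
  c_3 = 1 = 1·2^0
  c_4 = 1 = 1·2^0
  c_5 = 2 = 0·2^0 + 1·2^1
  c_6 = 2 = 0·2^0 + 1·2^1
  c_7 = 2 = 0·2^0 + 1·2^1
  c_8 = 2 = 0·2^0 + 1·2^1
p-restricted factor λ_0 = (0, 1, 1, 1, 0, 0, 0, 0)
p-restricted factor λ_1 = (1, 1, 0, 0, 1, 1, 1, 1)

((0, 1, 1, 1, 0, 0, 0, 0), (1, 1, 0, 0, 1, 1, 1, 1))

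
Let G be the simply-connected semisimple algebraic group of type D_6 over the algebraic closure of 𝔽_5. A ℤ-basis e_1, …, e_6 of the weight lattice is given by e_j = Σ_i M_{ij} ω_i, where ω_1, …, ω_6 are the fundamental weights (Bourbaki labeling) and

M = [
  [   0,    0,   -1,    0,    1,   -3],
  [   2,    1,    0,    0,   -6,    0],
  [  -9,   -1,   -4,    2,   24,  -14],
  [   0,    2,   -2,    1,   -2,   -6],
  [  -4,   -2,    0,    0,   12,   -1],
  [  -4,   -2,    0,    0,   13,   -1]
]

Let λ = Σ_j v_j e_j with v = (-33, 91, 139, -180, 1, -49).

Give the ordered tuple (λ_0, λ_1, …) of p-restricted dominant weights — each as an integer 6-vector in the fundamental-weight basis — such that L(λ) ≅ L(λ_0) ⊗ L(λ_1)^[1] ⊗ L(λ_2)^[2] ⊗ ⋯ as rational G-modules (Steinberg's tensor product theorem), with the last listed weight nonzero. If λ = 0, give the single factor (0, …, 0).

((4, 4, 0, 1, 1, 2), (1, 3, 0, 3, 2, 2))

Converting to the ω-basis (c_i = row i of M dotted with v = (-33, 91, 139, -180, 1, -49)):
  c_1 = (0)·(-33) + 0·91 + (-1)·(139) + (0)·(-180) + 1·1 + (-3)·(-49) = 9
  c_2 = (2)·(-33) + 1·91 + 0·139 + (0)·(-180) + (-6)·(1) + (0)·(-49) = 19
  c_3 = (-9)·(-33) + (-1)·(91) + (-4)·(139) + (2)·(-180) + 24·1 + (-14)·(-49) = 0
  c_4 = (0)·(-33) + 2·91 + (-2)·(139) + (1)·(-180) + (-2)·(1) + (-6)·(-49) = 16
  c_5 = (-4)·(-33) + (-2)·(91) + 0·139 + (0)·(-180) + 12·1 + (-1)·(-49) = 11
  c_6 = (-4)·(-33) + (-2)·(91) + 0·139 + (0)·(-180) + 13·1 + (-1)·(-49) = 12
Writing each c_i in base p = 5:
  c_1 = 9 = 4·5^0 + 1·5^1
  c_2 = 19 = 4·5^0 + 3·5^1
  c_3 = 0
  c_4 = 16 = 1·5^0 + 3·5^1
  c_5 = 11 = 1·5^0 + 2·5^1
  c_6 = 12 = 2·5^0 + 2·5^1
Factor λ_0 = (4, 4, 0, 1, 1, 2)
Factor λ_1 = (1, 3, 0, 3, 2, 2)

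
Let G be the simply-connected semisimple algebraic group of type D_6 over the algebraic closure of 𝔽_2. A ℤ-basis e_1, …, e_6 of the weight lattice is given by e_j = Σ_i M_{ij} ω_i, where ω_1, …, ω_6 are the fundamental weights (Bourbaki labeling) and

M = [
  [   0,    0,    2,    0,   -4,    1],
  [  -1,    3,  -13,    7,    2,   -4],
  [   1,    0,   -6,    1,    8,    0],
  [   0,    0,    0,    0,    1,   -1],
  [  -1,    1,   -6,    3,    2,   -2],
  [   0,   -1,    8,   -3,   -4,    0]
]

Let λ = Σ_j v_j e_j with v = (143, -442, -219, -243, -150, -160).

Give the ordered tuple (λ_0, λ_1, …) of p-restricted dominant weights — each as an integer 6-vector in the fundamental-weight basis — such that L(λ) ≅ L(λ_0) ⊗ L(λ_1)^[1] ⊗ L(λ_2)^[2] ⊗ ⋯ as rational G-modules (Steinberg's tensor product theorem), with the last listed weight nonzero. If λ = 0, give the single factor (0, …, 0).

Change of basis e → ω: c = M·v where v = (143, -442, -219, -243, -150, -160):
  c_1 = 0·143 + (0)·(-442) + (2)·(-219) + (0)·(-243) + (-4)·(-150) + (1)·(-160) = 2
  c_2 = (-1)·(143) + (3)·(-442) + (-13)·(-219) + (7)·(-243) + (2)·(-150) + (-4)·(-160) = 17
  c_3 = 1·143 + (0)·(-442) + (-6)·(-219) + (1)·(-243) + (8)·(-150) + (0)·(-160) = 14
  c_4 = 0·143 + (0)·(-442) + (0)·(-219) + (0)·(-243) + (1)·(-150) + (-1)·(-160) = 10
  c_5 = (-1)·(143) + (1)·(-442) + (-6)·(-219) + (3)·(-243) + (2)·(-150) + (-2)·(-160) = 20
  c_6 = 0·143 + (-1)·(-442) + (8)·(-219) + (-3)·(-243) + (-4)·(-150) + (0)·(-160) = 19
p = 2; digits c_i = Σ_j d_{ij}·2^j, 0 ≤ d_{ij} < 2:
  c_1 = 2 = 0·2^0 + 1·2^1
  c_2 = 17 = 1·2^0 + 0·2^1 + 0·2^2 + 0·2^3 + 1·2^4
  c_3 = 14 = 0·2^0 + 1·2^1 + 1·2^2 + 1·2^3
  c_4 = 10 = 0·2^0 + 1·2^1 + 0·2^2 + 1·2^3
  c_5 = 20 = 0·2^0 + 0·2^1 + 1·2^2 + 0·2^3 + 1·2^4
  c_6 = 19 = 1·2^0 + 1·2^1 + 0·2^2 + 0·2^3 + 1·2^4
p-restricted factor λ_0 = (0, 1, 0, 0, 0, 1)
p-restricted factor λ_1 = (1, 0, 1, 1, 0, 1)
p-restricted factor λ_2 = (0, 0, 1, 0, 1, 0)
p-restricted factor λ_3 = (0, 0, 1, 1, 0, 0)
p-restricted factor λ_4 = (0, 1, 0, 0, 1, 1)

((0, 1, 0, 0, 0, 1), (1, 0, 1, 1, 0, 1), (0, 0, 1, 0, 1, 0), (0, 0, 1, 1, 0, 0), (0, 1, 0, 0, 1, 1))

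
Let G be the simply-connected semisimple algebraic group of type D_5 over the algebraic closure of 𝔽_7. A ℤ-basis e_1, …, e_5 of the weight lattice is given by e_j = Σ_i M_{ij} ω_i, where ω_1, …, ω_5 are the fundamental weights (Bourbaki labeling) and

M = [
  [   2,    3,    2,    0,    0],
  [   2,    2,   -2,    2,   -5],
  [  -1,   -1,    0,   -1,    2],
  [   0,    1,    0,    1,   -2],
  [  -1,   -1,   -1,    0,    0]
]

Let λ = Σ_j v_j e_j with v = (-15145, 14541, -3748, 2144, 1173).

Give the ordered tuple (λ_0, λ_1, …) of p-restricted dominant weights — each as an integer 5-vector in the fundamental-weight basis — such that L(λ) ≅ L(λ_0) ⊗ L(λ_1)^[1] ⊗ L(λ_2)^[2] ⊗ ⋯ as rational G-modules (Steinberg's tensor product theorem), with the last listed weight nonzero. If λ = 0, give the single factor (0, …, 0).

((6, 0, 1, 3, 5), (0, 1, 3, 4, 5), (0, 5, 2, 5, 4), (3, 6, 2, 6, 5), (2, 1, 0, 5, 1))

ω-coordinates c = M·v, v = (-15145, 14541, -3748, 2144, 1173):
  c_1 = (2)·(-15145) + 3·14541 + (2)·(-3748) + 0·2144 + 0·1173 = 5837
  c_2 = (2)·(-15145) + 2·14541 + (-2)·(-3748) + 2·2144 + (-5)·(1173) = 4711
  c_3 = (-1)·(-15145) + (-1)·(14541) + (0)·(-3748) + (-1)·(2144) + 2·1173 = 806
  c_4 = (0)·(-15145) + 1·14541 + (0)·(-3748) + 1·2144 + (-2)·(1173) = 14339
  c_5 = (-1)·(-15145) + (-1)·(14541) + (-1)·(-3748) + 0·2144 + 0·1173 = 4352
Expand coordinatewise in base 7:
  c_1 = 5837 = 6·7^0 + 0·7^1 + 0·7^2 + 3·7^3 + 2·7^4
  c_2 = 4711 = 0·7^0 + 1·7^1 + 5·7^2 + 6·7^3 + 1·7^4
  c_3 = 806 = 1·7^0 + 3·7^1 + 2·7^2 + 2·7^3
  c_4 = 14339 = 3·7^0 + 4·7^1 + 5·7^2 + 6·7^3 + 5·7^4
  c_5 = 4352 = 5·7^0 + 5·7^1 + 4·7^2 + 5·7^3 + 1·7^4
p-restricted factor λ_0 = (6, 0, 1, 3, 5)
p-restricted factor λ_1 = (0, 1, 3, 4, 5)
p-restricted factor λ_2 = (0, 5, 2, 5, 4)
p-restricted factor λ_3 = (3, 6, 2, 6, 5)
p-restricted factor λ_4 = (2, 1, 0, 5, 1)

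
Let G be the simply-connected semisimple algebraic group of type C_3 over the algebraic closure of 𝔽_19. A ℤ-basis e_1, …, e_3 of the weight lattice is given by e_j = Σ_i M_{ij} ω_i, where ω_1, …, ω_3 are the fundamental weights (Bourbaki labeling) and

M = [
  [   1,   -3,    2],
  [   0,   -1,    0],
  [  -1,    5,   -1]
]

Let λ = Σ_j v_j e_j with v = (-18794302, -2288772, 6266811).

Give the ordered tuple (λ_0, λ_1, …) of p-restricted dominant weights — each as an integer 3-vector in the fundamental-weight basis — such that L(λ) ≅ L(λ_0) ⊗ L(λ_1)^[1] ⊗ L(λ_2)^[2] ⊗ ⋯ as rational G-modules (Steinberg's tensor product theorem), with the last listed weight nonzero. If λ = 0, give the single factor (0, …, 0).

((11, 13, 4), (12, 1, 14), (5, 13, 18), (12, 10, 5), (4, 17, 8))

Compute c_i = Σ_j M_{ij} v_j with v = (-18794302, -2288772, 6266811):
  c_1 = (1)·(-18794302) + (-3)·(-2288772) + (2)·(6266811) = 605636
  c_2 = (0)·(-18794302) + (-1)·(-2288772) + (0)·(6266811) = 2288772
  c_3 = (-1)·(-18794302) + (5)·(-2288772) + (-1)·(6266811) = 1083631
p = 19; digits c_i = Σ_j d_{ij}·19^j, 0 ≤ d_{ij} < 19:
  c_1 = 605636 = 11·19^0 + 12·19^1 + 5·19^2 + 12·19^3 + 4·19^4
  c_2 = 2288772 = 13·19^0 + 1·19^1 + 13·19^2 + 10·19^3 + 17·19^4
  c_3 = 1083631 = 4·19^0 + 14·19^1 + 18·19^2 + 5·19^3 + 8·19^4
p-restricted factor λ_0 = (11, 13, 4)
p-restricted factor λ_1 = (12, 1, 14)
p-restricted factor λ_2 = (5, 13, 18)
p-restricted factor λ_3 = (12, 10, 5)
p-restricted factor λ_4 = (4, 17, 8)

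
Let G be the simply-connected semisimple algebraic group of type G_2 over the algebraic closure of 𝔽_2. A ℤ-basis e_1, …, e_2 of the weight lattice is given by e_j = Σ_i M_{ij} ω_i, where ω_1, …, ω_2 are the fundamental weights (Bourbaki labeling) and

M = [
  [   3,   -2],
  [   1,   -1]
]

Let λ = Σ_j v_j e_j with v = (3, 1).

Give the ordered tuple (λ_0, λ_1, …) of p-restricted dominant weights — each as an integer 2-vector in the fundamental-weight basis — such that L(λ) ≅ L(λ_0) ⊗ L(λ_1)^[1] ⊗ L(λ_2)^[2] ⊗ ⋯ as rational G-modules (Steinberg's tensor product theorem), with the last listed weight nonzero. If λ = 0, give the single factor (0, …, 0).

In the fundamental-weight basis, λ has coordinates c = M·v (v = (3, 1)):
  c_1 = 3*3 + -2*1 = 7
  c_2 = 1*3 + -1*1 = 2
p = 2; digits c_i = Σ_j d_{ij}·2^j, 0 ≤ d_{ij} < 2:
  c_1 = 7 = 1·2^0 + 1·2^1 + 1·2^2
  c_2 = 2 = 0·2^0 + 1·2^1
p-restricted factor λ_0 = (1, 0)
p-restricted factor λ_1 = (1, 1)
p-restricted factor λ_2 = (1, 0)

((1, 0), (1, 1), (1, 0))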